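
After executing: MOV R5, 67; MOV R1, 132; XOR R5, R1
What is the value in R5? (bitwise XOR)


Register state trace:
  MOV R5, 67  → R5 = 67 (0b01000011)
  MOV R1, 132  → R1 = 132 (0b10000100)
  XOR R5, R1  → R5 = 67 XOR 132 = 199 (0b11000111)
Final: R5 = 199

199


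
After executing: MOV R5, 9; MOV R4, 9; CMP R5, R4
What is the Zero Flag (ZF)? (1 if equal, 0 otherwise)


Register state trace:
  MOV R5, 9  → R5 = 9
  MOV R4, 9  → R4 = 9
  CMP R5, R4  → computes 9 - 9 = 0
  Result is zero, so values are equal
ZF = 1

1


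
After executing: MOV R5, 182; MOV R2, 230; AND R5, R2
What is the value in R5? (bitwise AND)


Register state trace:
  MOV R5, 182  → R5 = 182 (0b10110110)
  MOV R2, 230  → R2 = 230 (0b11100110)
  AND R5, R2  → R5 = 182 AND 230 = 166 (0b10100110)
Final: R5 = 166

166


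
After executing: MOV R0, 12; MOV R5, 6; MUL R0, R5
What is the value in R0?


Register state trace:
  MOV R0, 12  → R0 = 12
  MOV R5, 6  → R5 = 6
  MUL R0, R5  → R0 = 12 * 6 = 72
Final: R0 = 72

72


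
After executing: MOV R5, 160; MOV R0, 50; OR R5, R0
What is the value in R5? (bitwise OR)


Register state trace:
  MOV R5, 160  → R5 = 160 (0b10100000)
  MOV R0, 50  → R0 = 50 (0b00110010)
  OR R5, R0   → R5 = 160 OR 50 = 178 (0b10110010)
Final: R5 = 178

178


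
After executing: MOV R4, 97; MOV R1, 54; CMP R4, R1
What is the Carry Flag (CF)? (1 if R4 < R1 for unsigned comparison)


Register state trace:
  MOV R4, 97  → R4 = 97
  MOV R1, 54  → R1 = 54
  CMP R4, R1  → unsigned 97 - 54: no borrow
  97 >= 54, so CF = 0
CF = 0

0


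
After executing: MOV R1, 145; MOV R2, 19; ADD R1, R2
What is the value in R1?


Register state trace:
  MOV R1, 145  → R1 = 145
  MOV R2, 19  → R2 = 19
  ADD R1, R2  → R1 = 145 + 19 = 164
Final: R1 = 164

164


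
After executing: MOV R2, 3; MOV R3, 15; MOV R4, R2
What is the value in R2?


Register state trace:
  MOV R2, 3  → R2 = 3
  MOV R3, 15  → R3 = 15
  MOV R4, R2  → R4 = 3
Final: R2 = 3

3


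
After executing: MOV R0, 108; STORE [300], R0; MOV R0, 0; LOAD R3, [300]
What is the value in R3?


Register and memory trace:
  MOV R0, 108  → R0 = 108
  STORE [300], R0  → mem[300] = 108
  MOV R0, 0  → R0 = 0
  LOAD R3, [300]  → R3 = mem[300] = 108
Final: R3 = 108

108


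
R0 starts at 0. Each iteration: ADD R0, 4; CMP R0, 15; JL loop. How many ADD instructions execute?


Loop trace (R0 starts at 0, target 15, step 4):
  ADD #1: R0 = 0 + 4 = 4  → 4 < 15, loop
  ADD #2: R0 = 4 + 4 = 8  → 8 < 15, loop
  ADD #3: R0 = 8 + 4 = 12  → 12 < 15, loop
  ADD #4: R0 = 12 + 4 = 16  → 16 >= 15, exit
Total ADD instructions: 4

4


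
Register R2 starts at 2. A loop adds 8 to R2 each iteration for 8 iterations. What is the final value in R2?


Starting value: R2 = 2
  Iter 1: R2 = 2 + 8 = 10
  Iter 2: R2 = 10 + 8 = 18
  Iter 3: R2 = 18 + 8 = 26
  Iter 4: R2 = 26 + 8 = 34
  Iter 5: R2 = 34 + 8 = 42
  Iter 6: R2 = 42 + 8 = 50
  Iter 7: R2 = 50 + 8 = 58
  Iter 8: R2 = 58 + 8 = 66
Final: R2 = 66

66


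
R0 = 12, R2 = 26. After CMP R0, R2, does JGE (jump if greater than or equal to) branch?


Trace:
  R0 = 12, R2 = 26
  CMP R0, R2  → compares 12 vs 26
  JGE checks: is 12 greater than or equal to 26?
  12 < 26, so condition is false
Branch taken: No

No


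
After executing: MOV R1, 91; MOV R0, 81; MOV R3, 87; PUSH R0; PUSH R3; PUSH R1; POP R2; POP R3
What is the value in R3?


Stack trace (top is rightmost):
  MOV R1, 91  → R1 = 91
  MOV R0, 81  → R0 = 81
  MOV R3, 87  → R3 = 87
  PUSH R0  → stack: [81]
  PUSH R3  → stack: [81, 87]
  PUSH R1  → stack: [81, 87, 91]
  POP R2  → R2 = 91, stack: [81, 87]
  POP R3  → R3 = 87, stack: [81]
Final: R3 = 87

87


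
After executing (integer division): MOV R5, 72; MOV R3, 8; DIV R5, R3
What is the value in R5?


Register state trace:
  MOV R5, 72  → R5 = 72
  MOV R3, 8  → R3 = 8
  DIV R5, R3  → R5 = 72 // 8 = 9
Final: R5 = 9

9


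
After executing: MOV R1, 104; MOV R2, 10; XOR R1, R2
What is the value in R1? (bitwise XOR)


Register state trace:
  MOV R1, 104  → R1 = 104 (0b01101000)
  MOV R2, 10  → R2 = 10 (0b00001010)
  XOR R1, R2  → R1 = 104 XOR 10 = 98 (0b01100010)
Final: R1 = 98

98


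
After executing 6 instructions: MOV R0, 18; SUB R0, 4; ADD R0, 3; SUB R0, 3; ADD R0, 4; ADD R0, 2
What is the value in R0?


Register state trace:
  MOV R0, 18  → R0 = 18
  SUB R0, 4  → R0 = 18 - 4 = 14
  ADD R0, 3  → R0 = 14 + 3 = 17
  SUB R0, 3  → R0 = 17 - 3 = 14
  ADD R0, 4  → R0 = 14 + 4 = 18
  ADD R0, 2  → R0 = 18 + 2 = 20
Final: R0 = 20

20


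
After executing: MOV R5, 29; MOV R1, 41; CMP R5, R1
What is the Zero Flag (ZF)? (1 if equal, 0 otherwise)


Register state trace:
  MOV R5, 29  → R5 = 29
  MOV R1, 41  → R1 = 41
  CMP R5, R1  → computes 29 - 41 = -12
  Result is nonzero, so values are not equal
ZF = 0

0


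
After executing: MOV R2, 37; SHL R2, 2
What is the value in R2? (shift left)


Register state trace:
  MOV R2, 37  → R2 = 37
  SHL R2, 2  → R2 = 37 << 2 = 37 * 2^2 = 148
Final: R2 = 148

148


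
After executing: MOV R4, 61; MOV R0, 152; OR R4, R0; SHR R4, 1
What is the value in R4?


Register state trace:
  MOV R4, 61  → R4 = 61 (0b00111101)
  MOV R0, 152  → R0 = 152 (0b10011000)
  OR R4, R0  → R4 = 61 OR 152 = 189 (0b10111101)
  SHR R4, 1  → R4 = 189 >> 1 = 94
Final: R4 = 94

94


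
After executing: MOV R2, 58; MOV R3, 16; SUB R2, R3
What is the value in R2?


Register state trace:
  MOV R2, 58  → R2 = 58
  MOV R3, 16  → R3 = 16
  SUB R2, R3  → R2 = 58 - 16 = 42
Final: R2 = 42

42


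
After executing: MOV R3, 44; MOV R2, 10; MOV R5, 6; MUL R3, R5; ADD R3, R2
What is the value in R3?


Register state trace:
  MOV R3, 44  → R3 = 44
  MOV R2, 10  → R2 = 10
  MOV R5, 6  → R5 = 6
  MUL R3, R5  → R3 = 44 * 6 = 264
  ADD R3, R2  → R3 = 264 + 10 = 274
Final: R3 = 274

274


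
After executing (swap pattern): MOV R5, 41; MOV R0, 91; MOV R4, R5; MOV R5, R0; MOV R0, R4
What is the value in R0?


Register state trace (swap pattern):
  MOV R5, 41  → R5 = 41
  MOV R0, 91  → R0 = 91
  MOV R4, R5  → R4 = 41  (save R5)
  MOV R5, R0  → R5 = 91  (R5 gets R0's value)
  MOV R0, R4  → R0 = 41  (R0 gets saved value)
Final: R0 = 41

41


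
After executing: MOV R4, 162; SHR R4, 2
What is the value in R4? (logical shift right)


Register state trace:
  MOV R4, 162  → R4 = 162
  SHR R4, 2  → R4 = 162 >> 2 = 162 // 2^2 = 40
Final: R4 = 40

40


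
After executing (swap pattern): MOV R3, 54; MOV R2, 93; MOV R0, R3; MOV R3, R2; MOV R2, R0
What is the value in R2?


Register state trace (swap pattern):
  MOV R3, 54  → R3 = 54
  MOV R2, 93  → R2 = 93
  MOV R0, R3  → R0 = 54  (save R3)
  MOV R3, R2  → R3 = 93  (R3 gets R2's value)
  MOV R2, R0  → R2 = 54  (R2 gets saved value)
Final: R2 = 54

54


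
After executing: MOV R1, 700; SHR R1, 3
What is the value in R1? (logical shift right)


Register state trace:
  MOV R1, 700  → R1 = 700
  SHR R1, 3  → R1 = 700 >> 3 = 700 // 2^3 = 87
Final: R1 = 87

87


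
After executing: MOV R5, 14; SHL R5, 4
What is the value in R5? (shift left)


Register state trace:
  MOV R5, 14  → R5 = 14
  SHL R5, 4  → R5 = 14 << 4 = 14 * 2^4 = 224
Final: R5 = 224

224


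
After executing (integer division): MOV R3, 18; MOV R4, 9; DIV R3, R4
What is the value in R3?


Register state trace:
  MOV R3, 18  → R3 = 18
  MOV R4, 9  → R4 = 9
  DIV R3, R4  → R3 = 18 // 9 = 2
Final: R3 = 2

2


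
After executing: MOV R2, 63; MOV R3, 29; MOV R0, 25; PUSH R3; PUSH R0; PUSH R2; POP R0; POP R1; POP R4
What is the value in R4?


Stack trace (top is rightmost):
  MOV R2, 63  → R2 = 63
  MOV R3, 29  → R3 = 29
  MOV R0, 25  → R0 = 25
  PUSH R3  → stack: [29]
  PUSH R0  → stack: [29, 25]
  PUSH R2  → stack: [29, 25, 63]
  POP R0  → R0 = 63, stack: [29, 25]
  POP R1  → R1 = 25, stack: [29]
  POP R4  → R4 = 29, stack: []
Final: R4 = 29

29


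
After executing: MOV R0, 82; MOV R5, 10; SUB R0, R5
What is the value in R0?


Register state trace:
  MOV R0, 82  → R0 = 82
  MOV R5, 10  → R5 = 10
  SUB R0, R5  → R0 = 82 - 10 = 72
Final: R0 = 72

72


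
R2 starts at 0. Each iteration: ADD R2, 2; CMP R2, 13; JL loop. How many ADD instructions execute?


Loop trace (R2 starts at 0, target 13, step 2):
  ADD #1: R2 = 0 + 2 = 2  → 2 < 13, loop
  ADD #2: R2 = 2 + 2 = 4  → 4 < 13, loop
  ADD #3: R2 = 4 + 2 = 6  → 6 < 13, loop
  ADD #4: R2 = 6 + 2 = 8  → 8 < 13, loop
  ADD #5: R2 = 8 + 2 = 10  → 10 < 13, loop
  ADD #6: R2 = 10 + 2 = 12  → 12 < 13, loop
  ADD #7: R2 = 12 + 2 = 14  → 14 >= 13, exit
Total ADD instructions: 7

7


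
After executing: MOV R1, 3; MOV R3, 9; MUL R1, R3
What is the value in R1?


Register state trace:
  MOV R1, 3  → R1 = 3
  MOV R3, 9  → R3 = 9
  MUL R1, R3  → R1 = 3 * 9 = 27
Final: R1 = 27

27


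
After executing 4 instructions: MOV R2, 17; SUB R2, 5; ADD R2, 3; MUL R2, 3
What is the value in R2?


Register state trace:
  MOV R2, 17  → R2 = 17
  SUB R2, 5  → R2 = 17 - 5 = 12
  ADD R2, 3  → R2 = 12 + 3 = 15
  MUL R2, 3  → R2 = 15 * 3 = 45
Final: R2 = 45

45


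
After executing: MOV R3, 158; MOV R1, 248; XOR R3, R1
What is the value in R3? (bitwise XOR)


Register state trace:
  MOV R3, 158  → R3 = 158 (0b10011110)
  MOV R1, 248  → R1 = 248 (0b11111000)
  XOR R3, R1  → R3 = 158 XOR 248 = 102 (0b01100110)
Final: R3 = 102

102


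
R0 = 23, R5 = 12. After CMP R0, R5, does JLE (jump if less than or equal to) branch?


Trace:
  R0 = 23, R5 = 12
  CMP R0, R5  → compares 23 vs 12
  JLE checks: is 23 less than or equal to 12?
  23 > 12, so condition is false
Branch taken: No

No


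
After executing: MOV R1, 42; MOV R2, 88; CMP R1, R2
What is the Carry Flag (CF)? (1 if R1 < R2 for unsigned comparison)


Register state trace:
  MOV R1, 42  → R1 = 42
  MOV R2, 88  → R2 = 88
  CMP R1, R2  → unsigned 42 - 88: borrow occurs
  42 < 88, so CF = 1
CF = 1

1


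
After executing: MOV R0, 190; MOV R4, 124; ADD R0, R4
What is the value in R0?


Register state trace:
  MOV R0, 190  → R0 = 190
  MOV R4, 124  → R4 = 124
  ADD R0, R4  → R0 = 190 + 124 = 314
Final: R0 = 314

314


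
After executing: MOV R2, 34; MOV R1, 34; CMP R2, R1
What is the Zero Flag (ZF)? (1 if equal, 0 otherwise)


Register state trace:
  MOV R2, 34  → R2 = 34
  MOV R1, 34  → R1 = 34
  CMP R2, R1  → computes 34 - 34 = 0
  Result is zero, so values are equal
ZF = 1

1


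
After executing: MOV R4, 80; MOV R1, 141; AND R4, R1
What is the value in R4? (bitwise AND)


Register state trace:
  MOV R4, 80  → R4 = 80 (0b01010000)
  MOV R1, 141  → R1 = 141 (0b10001101)
  AND R4, R1  → R4 = 80 AND 141 = 0 (0b00000000)
Final: R4 = 0

0


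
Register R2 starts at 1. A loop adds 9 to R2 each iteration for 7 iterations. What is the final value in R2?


Starting value: R2 = 1
  Iter 1: R2 = 1 + 9 = 10
  Iter 2: R2 = 10 + 9 = 19
  Iter 3: R2 = 19 + 9 = 28
  Iter 4: R2 = 28 + 9 = 37
  Iter 5: R2 = 37 + 9 = 46
  Iter 6: R2 = 46 + 9 = 55
  Iter 7: R2 = 55 + 9 = 64
Final: R2 = 64

64


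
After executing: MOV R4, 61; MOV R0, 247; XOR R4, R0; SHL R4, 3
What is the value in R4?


Register state trace:
  MOV R4, 61  → R4 = 61 (0b00111101)
  MOV R0, 247  → R0 = 247 (0b11110111)
  XOR R4, R0  → R4 = 61 XOR 247 = 202 (0b11001010)
  SHL R4, 3  → R4 = 202 << 3 = 1616
Final: R4 = 1616

1616


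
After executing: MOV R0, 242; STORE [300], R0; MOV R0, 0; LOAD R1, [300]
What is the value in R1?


Register and memory trace:
  MOV R0, 242  → R0 = 242
  STORE [300], R0  → mem[300] = 242
  MOV R0, 0  → R0 = 0
  LOAD R1, [300]  → R1 = mem[300] = 242
Final: R1 = 242

242


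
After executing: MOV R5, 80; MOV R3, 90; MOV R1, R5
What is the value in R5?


Register state trace:
  MOV R5, 80  → R5 = 80
  MOV R3, 90  → R3 = 90
  MOV R1, R5  → R1 = 80
Final: R5 = 80

80


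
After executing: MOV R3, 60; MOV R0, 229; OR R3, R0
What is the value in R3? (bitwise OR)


Register state trace:
  MOV R3, 60  → R3 = 60 (0b00111100)
  MOV R0, 229  → R0 = 229 (0b11100101)
  OR R3, R0   → R3 = 60 OR 229 = 253 (0b11111101)
Final: R3 = 253

253


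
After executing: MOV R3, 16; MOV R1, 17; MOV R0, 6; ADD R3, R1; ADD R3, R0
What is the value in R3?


Register state trace:
  MOV R3, 16  → R3 = 16
  MOV R1, 17  → R1 = 17
  MOV R0, 6  → R0 = 6
  ADD R3, R1  → R3 = 16 + 17 = 33
  ADD R3, R0  → R3 = 33 + 6 = 39
Final: R3 = 39

39


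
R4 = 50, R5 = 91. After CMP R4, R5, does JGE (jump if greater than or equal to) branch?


Trace:
  R4 = 50, R5 = 91
  CMP R4, R5  → compares 50 vs 91
  JGE checks: is 50 greater than or equal to 91?
  50 < 91, so condition is false
Branch taken: No

No


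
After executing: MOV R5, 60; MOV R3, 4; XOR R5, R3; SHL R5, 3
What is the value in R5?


Register state trace:
  MOV R5, 60  → R5 = 60 (0b00111100)
  MOV R3, 4  → R3 = 4 (0b00000100)
  XOR R5, R3  → R5 = 60 XOR 4 = 56 (0b00111000)
  SHL R5, 3  → R5 = 56 << 3 = 448
Final: R5 = 448

448


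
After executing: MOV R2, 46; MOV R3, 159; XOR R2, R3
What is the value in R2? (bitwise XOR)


Register state trace:
  MOV R2, 46  → R2 = 46 (0b00101110)
  MOV R3, 159  → R3 = 159 (0b10011111)
  XOR R2, R3  → R2 = 46 XOR 159 = 177 (0b10110001)
Final: R2 = 177

177


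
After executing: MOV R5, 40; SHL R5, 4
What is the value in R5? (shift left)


Register state trace:
  MOV R5, 40  → R5 = 40
  SHL R5, 4  → R5 = 40 << 4 = 40 * 2^4 = 640
Final: R5 = 640

640


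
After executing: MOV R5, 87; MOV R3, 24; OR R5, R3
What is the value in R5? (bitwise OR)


Register state trace:
  MOV R5, 87  → R5 = 87 (0b01010111)
  MOV R3, 24  → R3 = 24 (0b00011000)
  OR R5, R3   → R5 = 87 OR 24 = 95 (0b01011111)
Final: R5 = 95

95


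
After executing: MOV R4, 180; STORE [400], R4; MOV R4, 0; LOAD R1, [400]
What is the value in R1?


Register and memory trace:
  MOV R4, 180  → R4 = 180
  STORE [400], R4  → mem[400] = 180
  MOV R4, 0  → R4 = 0
  LOAD R1, [400]  → R1 = mem[400] = 180
Final: R1 = 180

180


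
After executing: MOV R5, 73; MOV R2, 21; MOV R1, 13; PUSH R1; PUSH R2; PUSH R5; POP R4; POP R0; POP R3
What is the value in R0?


Stack trace (top is rightmost):
  MOV R5, 73  → R5 = 73
  MOV R2, 21  → R2 = 21
  MOV R1, 13  → R1 = 13
  PUSH R1  → stack: [13]
  PUSH R2  → stack: [13, 21]
  PUSH R5  → stack: [13, 21, 73]
  POP R4  → R4 = 73, stack: [13, 21]
  POP R0  → R0 = 21, stack: [13]
  POP R3  → R3 = 13, stack: []
Final: R0 = 21

21


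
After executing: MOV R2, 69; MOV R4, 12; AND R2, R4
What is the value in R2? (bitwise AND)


Register state trace:
  MOV R2, 69  → R2 = 69 (0b01000101)
  MOV R4, 12  → R4 = 12 (0b00001100)
  AND R2, R4  → R2 = 69 AND 12 = 4 (0b00000100)
Final: R2 = 4

4


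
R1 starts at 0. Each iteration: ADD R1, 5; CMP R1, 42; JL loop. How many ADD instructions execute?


Loop trace (R1 starts at 0, target 42, step 5):
  ADD #1: R1 = 0 + 5 = 5  → 5 < 42, loop
  ADD #2: R1 = 5 + 5 = 10  → 10 < 42, loop
  ADD #3: R1 = 10 + 5 = 15  → 15 < 42, loop
  ADD #4: R1 = 15 + 5 = 20  → 20 < 42, loop
  ADD #5: R1 = 20 + 5 = 25  → 25 < 42, loop
  ADD #6: R1 = 25 + 5 = 30  → 30 < 42, loop
  ADD #7: R1 = 30 + 5 = 35  → 35 < 42, loop
  ADD #8: R1 = 35 + 5 = 40  → 40 < 42, loop
  ADD #9: R1 = 40 + 5 = 45  → 45 >= 42, exit
Total ADD instructions: 9

9


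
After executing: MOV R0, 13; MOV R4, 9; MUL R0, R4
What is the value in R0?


Register state trace:
  MOV R0, 13  → R0 = 13
  MOV R4, 9  → R4 = 9
  MUL R0, R4  → R0 = 13 * 9 = 117
Final: R0 = 117

117


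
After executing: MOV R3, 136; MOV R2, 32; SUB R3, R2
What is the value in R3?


Register state trace:
  MOV R3, 136  → R3 = 136
  MOV R2, 32  → R2 = 32
  SUB R3, R2  → R3 = 136 - 32 = 104
Final: R3 = 104

104


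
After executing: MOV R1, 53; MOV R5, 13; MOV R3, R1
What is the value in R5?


Register state trace:
  MOV R1, 53  → R1 = 53
  MOV R5, 13  → R5 = 13
  MOV R3, R1  → R3 = 53
Final: R5 = 13

13


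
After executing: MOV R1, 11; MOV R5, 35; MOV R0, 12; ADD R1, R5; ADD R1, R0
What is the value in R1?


Register state trace:
  MOV R1, 11  → R1 = 11
  MOV R5, 35  → R5 = 35
  MOV R0, 12  → R0 = 12
  ADD R1, R5  → R1 = 11 + 35 = 46
  ADD R1, R0  → R1 = 46 + 12 = 58
Final: R1 = 58

58


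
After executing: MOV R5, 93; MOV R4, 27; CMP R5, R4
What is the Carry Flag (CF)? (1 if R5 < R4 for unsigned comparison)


Register state trace:
  MOV R5, 93  → R5 = 93
  MOV R4, 27  → R4 = 27
  CMP R5, R4  → unsigned 93 - 27: no borrow
  93 >= 27, so CF = 0
CF = 0

0


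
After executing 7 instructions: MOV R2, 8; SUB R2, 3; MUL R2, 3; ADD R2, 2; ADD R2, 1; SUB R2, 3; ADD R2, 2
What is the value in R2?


Register state trace:
  MOV R2, 8  → R2 = 8
  SUB R2, 3  → R2 = 8 - 3 = 5
  MUL R2, 3  → R2 = 5 * 3 = 15
  ADD R2, 2  → R2 = 15 + 2 = 17
  ADD R2, 1  → R2 = 17 + 1 = 18
  SUB R2, 3  → R2 = 18 - 3 = 15
  ADD R2, 2  → R2 = 15 + 2 = 17
Final: R2 = 17

17


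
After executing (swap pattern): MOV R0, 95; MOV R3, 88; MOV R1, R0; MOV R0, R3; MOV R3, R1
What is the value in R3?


Register state trace (swap pattern):
  MOV R0, 95  → R0 = 95
  MOV R3, 88  → R3 = 88
  MOV R1, R0  → R1 = 95  (save R0)
  MOV R0, R3  → R0 = 88  (R0 gets R3's value)
  MOV R3, R1  → R3 = 95  (R3 gets saved value)
Final: R3 = 95

95


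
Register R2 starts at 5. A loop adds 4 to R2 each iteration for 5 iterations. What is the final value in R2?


Starting value: R2 = 5
  Iter 1: R2 = 5 + 4 = 9
  Iter 2: R2 = 9 + 4 = 13
  Iter 3: R2 = 13 + 4 = 17
  Iter 4: R2 = 17 + 4 = 21
  Iter 5: R2 = 21 + 4 = 25
Final: R2 = 25

25


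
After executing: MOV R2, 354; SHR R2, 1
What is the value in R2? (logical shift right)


Register state trace:
  MOV R2, 354  → R2 = 354
  SHR R2, 1  → R2 = 354 >> 1 = 354 // 2^1 = 177
Final: R2 = 177

177


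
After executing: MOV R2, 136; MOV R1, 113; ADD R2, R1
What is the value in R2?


Register state trace:
  MOV R2, 136  → R2 = 136
  MOV R1, 113  → R1 = 113
  ADD R2, R1  → R2 = 136 + 113 = 249
Final: R2 = 249

249


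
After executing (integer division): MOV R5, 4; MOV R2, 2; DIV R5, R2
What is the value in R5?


Register state trace:
  MOV R5, 4  → R5 = 4
  MOV R2, 2  → R2 = 2
  DIV R5, R2  → R5 = 4 // 2 = 2
Final: R5 = 2

2


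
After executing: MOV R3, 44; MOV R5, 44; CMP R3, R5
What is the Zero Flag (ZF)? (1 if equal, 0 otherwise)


Register state trace:
  MOV R3, 44  → R3 = 44
  MOV R5, 44  → R5 = 44
  CMP R3, R5  → computes 44 - 44 = 0
  Result is zero, so values are equal
ZF = 1

1


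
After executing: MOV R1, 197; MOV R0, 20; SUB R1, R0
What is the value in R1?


Register state trace:
  MOV R1, 197  → R1 = 197
  MOV R0, 20  → R0 = 20
  SUB R1, R0  → R1 = 197 - 20 = 177
Final: R1 = 177

177


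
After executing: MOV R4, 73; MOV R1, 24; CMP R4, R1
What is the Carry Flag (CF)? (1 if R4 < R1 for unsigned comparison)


Register state trace:
  MOV R4, 73  → R4 = 73
  MOV R1, 24  → R1 = 24
  CMP R4, R1  → unsigned 73 - 24: no borrow
  73 >= 24, so CF = 0
CF = 0

0


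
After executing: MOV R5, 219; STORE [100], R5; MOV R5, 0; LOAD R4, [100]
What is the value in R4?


Register and memory trace:
  MOV R5, 219  → R5 = 219
  STORE [100], R5  → mem[100] = 219
  MOV R5, 0  → R5 = 0
  LOAD R4, [100]  → R4 = mem[100] = 219
Final: R4 = 219

219


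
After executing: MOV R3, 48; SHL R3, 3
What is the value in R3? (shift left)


Register state trace:
  MOV R3, 48  → R3 = 48
  SHL R3, 3  → R3 = 48 << 3 = 48 * 2^3 = 384
Final: R3 = 384

384


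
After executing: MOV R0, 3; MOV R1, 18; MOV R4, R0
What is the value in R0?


Register state trace:
  MOV R0, 3  → R0 = 3
  MOV R1, 18  → R1 = 18
  MOV R4, R0  → R4 = 3
Final: R0 = 3

3


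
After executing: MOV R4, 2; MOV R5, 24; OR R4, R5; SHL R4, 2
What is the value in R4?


Register state trace:
  MOV R4, 2  → R4 = 2 (0b00000010)
  MOV R5, 24  → R5 = 24 (0b00011000)
  OR R4, R5  → R4 = 2 OR 24 = 26 (0b00011010)
  SHL R4, 2  → R4 = 26 << 2 = 104
Final: R4 = 104

104


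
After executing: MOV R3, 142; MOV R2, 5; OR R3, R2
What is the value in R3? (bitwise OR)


Register state trace:
  MOV R3, 142  → R3 = 142 (0b10001110)
  MOV R2, 5  → R2 = 5 (0b00000101)
  OR R3, R2   → R3 = 142 OR 5 = 143 (0b10001111)
Final: R3 = 143

143


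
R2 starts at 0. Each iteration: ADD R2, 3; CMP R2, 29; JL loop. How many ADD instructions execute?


Loop trace (R2 starts at 0, target 29, step 3):
  ADD #1: R2 = 0 + 3 = 3  → 3 < 29, loop
  ADD #2: R2 = 3 + 3 = 6  → 6 < 29, loop
  ADD #3: R2 = 6 + 3 = 9  → 9 < 29, loop
  ADD #4: R2 = 9 + 3 = 12  → 12 < 29, loop
  ADD #5: R2 = 12 + 3 = 15  → 15 < 29, loop
  ADD #6: R2 = 15 + 3 = 18  → 18 < 29, loop
  ADD #7: R2 = 18 + 3 = 21  → 21 < 29, loop
  ADD #8: R2 = 21 + 3 = 24  → 24 < 29, loop
  ADD #9: R2 = 24 + 3 = 27  → 27 < 29, loop
  ADD #10: R2 = 27 + 3 = 30  → 30 >= 29, exit
Total ADD instructions: 10

10


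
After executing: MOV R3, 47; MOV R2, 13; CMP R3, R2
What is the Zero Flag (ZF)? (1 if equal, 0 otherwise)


Register state trace:
  MOV R3, 47  → R3 = 47
  MOV R2, 13  → R2 = 13
  CMP R3, R2  → computes 47 - 13 = 34
  Result is nonzero, so values are not equal
ZF = 0

0


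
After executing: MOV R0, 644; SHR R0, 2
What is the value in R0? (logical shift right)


Register state trace:
  MOV R0, 644  → R0 = 644
  SHR R0, 2  → R0 = 644 >> 2 = 644 // 2^2 = 161
Final: R0 = 161

161


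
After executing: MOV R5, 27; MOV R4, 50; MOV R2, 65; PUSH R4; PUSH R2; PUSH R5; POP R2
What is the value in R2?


Stack trace (top is rightmost):
  MOV R5, 27  → R5 = 27
  MOV R4, 50  → R4 = 50
  MOV R2, 65  → R2 = 65
  PUSH R4  → stack: [50]
  PUSH R2  → stack: [50, 65]
  PUSH R5  → stack: [50, 65, 27]
  POP R2  → R2 = 27, stack: [50, 65]
Final: R2 = 27

27


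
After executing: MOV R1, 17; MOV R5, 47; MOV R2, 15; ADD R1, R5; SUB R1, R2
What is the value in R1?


Register state trace:
  MOV R1, 17  → R1 = 17
  MOV R5, 47  → R5 = 47
  MOV R2, 15  → R2 = 15
  ADD R1, R5  → R1 = 17 + 47 = 64
  SUB R1, R2  → R1 = 64 - 15 = 49
Final: R1 = 49

49


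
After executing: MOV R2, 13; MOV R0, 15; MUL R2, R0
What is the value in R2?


Register state trace:
  MOV R2, 13  → R2 = 13
  MOV R0, 15  → R0 = 15
  MUL R2, R0  → R2 = 13 * 15 = 195
Final: R2 = 195

195


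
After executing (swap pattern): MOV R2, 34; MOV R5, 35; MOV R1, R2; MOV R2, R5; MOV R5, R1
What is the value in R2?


Register state trace (swap pattern):
  MOV R2, 34  → R2 = 34
  MOV R5, 35  → R5 = 35
  MOV R1, R2  → R1 = 34  (save R2)
  MOV R2, R5  → R2 = 35  (R2 gets R5's value)
  MOV R5, R1  → R5 = 34  (R5 gets saved value)
Final: R2 = 35

35


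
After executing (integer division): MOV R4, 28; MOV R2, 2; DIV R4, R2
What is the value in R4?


Register state trace:
  MOV R4, 28  → R4 = 28
  MOV R2, 2  → R2 = 2
  DIV R4, R2  → R4 = 28 // 2 = 14
Final: R4 = 14

14


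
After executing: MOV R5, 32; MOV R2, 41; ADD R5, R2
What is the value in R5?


Register state trace:
  MOV R5, 32  → R5 = 32
  MOV R2, 41  → R2 = 41
  ADD R5, R2  → R5 = 32 + 41 = 73
Final: R5 = 73

73


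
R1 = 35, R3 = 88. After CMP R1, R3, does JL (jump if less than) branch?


Trace:
  R1 = 35, R3 = 88
  CMP R1, R3  → compares 35 vs 88
  JL checks: is 35 less than 88?
  35 < 88, so condition is true
Branch taken: Yes

Yes


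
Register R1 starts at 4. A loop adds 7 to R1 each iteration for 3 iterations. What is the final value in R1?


Starting value: R1 = 4
  Iter 1: R1 = 4 + 7 = 11
  Iter 2: R1 = 11 + 7 = 18
  Iter 3: R1 = 18 + 7 = 25
Final: R1 = 25

25


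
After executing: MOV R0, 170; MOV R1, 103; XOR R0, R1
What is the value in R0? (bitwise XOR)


Register state trace:
  MOV R0, 170  → R0 = 170 (0b10101010)
  MOV R1, 103  → R1 = 103 (0b01100111)
  XOR R0, R1  → R0 = 170 XOR 103 = 205 (0b11001101)
Final: R0 = 205

205


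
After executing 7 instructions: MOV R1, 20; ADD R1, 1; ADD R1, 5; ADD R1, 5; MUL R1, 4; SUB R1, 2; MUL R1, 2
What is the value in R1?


Register state trace:
  MOV R1, 20  → R1 = 20
  ADD R1, 1  → R1 = 20 + 1 = 21
  ADD R1, 5  → R1 = 21 + 5 = 26
  ADD R1, 5  → R1 = 26 + 5 = 31
  MUL R1, 4  → R1 = 31 * 4 = 124
  SUB R1, 2  → R1 = 124 - 2 = 122
  MUL R1, 2  → R1 = 122 * 2 = 244
Final: R1 = 244

244


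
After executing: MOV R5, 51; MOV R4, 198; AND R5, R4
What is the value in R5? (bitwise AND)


Register state trace:
  MOV R5, 51  → R5 = 51 (0b00110011)
  MOV R4, 198  → R4 = 198 (0b11000110)
  AND R5, R4  → R5 = 51 AND 198 = 2 (0b00000010)
Final: R5 = 2

2


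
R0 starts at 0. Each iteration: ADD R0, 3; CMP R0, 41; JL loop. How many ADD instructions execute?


Loop trace (R0 starts at 0, target 41, step 3):
  ADD #1: R0 = 0 + 3 = 3  → 3 < 41, loop
  ADD #2: R0 = 3 + 3 = 6  → 6 < 41, loop
  ADD #3: R0 = 6 + 3 = 9  → 9 < 41, loop
  ADD #4: R0 = 9 + 3 = 12  → 12 < 41, loop
  ADD #5: R0 = 12 + 3 = 15  → 15 < 41, loop
  ADD #6: R0 = 15 + 3 = 18  → 18 < 41, loop
  ADD #7: R0 = 18 + 3 = 21  → 21 < 41, loop
  ADD #8: R0 = 21 + 3 = 24  → 24 < 41, loop
  ADD #9: R0 = 24 + 3 = 27  → 27 < 41, loop
  ADD #10: R0 = 27 + 3 = 30  → 30 < 41, loop
  ADD #11: R0 = 30 + 3 = 33  → 33 < 41, loop
  ADD #12: R0 = 33 + 3 = 36  → 36 < 41, loop
  ADD #13: R0 = 36 + 3 = 39  → 39 < 41, loop
  ADD #14: R0 = 39 + 3 = 42  → 42 >= 41, exit
Total ADD instructions: 14

14


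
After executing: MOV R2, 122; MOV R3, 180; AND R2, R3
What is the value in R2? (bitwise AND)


Register state trace:
  MOV R2, 122  → R2 = 122 (0b01111010)
  MOV R3, 180  → R3 = 180 (0b10110100)
  AND R2, R3  → R2 = 122 AND 180 = 48 (0b00110000)
Final: R2 = 48

48


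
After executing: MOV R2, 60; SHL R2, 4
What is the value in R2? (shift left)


Register state trace:
  MOV R2, 60  → R2 = 60
  SHL R2, 4  → R2 = 60 << 4 = 60 * 2^4 = 960
Final: R2 = 960

960


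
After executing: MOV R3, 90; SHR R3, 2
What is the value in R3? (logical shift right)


Register state trace:
  MOV R3, 90  → R3 = 90
  SHR R3, 2  → R3 = 90 >> 2 = 90 // 2^2 = 22
Final: R3 = 22

22


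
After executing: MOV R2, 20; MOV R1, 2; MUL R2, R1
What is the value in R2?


Register state trace:
  MOV R2, 20  → R2 = 20
  MOV R1, 2  → R1 = 2
  MUL R2, R1  → R2 = 20 * 2 = 40
Final: R2 = 40

40


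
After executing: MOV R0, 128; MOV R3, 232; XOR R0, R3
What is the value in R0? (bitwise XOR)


Register state trace:
  MOV R0, 128  → R0 = 128 (0b10000000)
  MOV R3, 232  → R3 = 232 (0b11101000)
  XOR R0, R3  → R0 = 128 XOR 232 = 104 (0b01101000)
Final: R0 = 104

104


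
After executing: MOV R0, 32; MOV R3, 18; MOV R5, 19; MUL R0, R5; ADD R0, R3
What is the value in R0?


Register state trace:
  MOV R0, 32  → R0 = 32
  MOV R3, 18  → R3 = 18
  MOV R5, 19  → R5 = 19
  MUL R0, R5  → R0 = 32 * 19 = 608
  ADD R0, R3  → R0 = 608 + 18 = 626
Final: R0 = 626

626


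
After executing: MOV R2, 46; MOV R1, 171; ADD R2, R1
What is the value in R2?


Register state trace:
  MOV R2, 46  → R2 = 46
  MOV R1, 171  → R1 = 171
  ADD R2, R1  → R2 = 46 + 171 = 217
Final: R2 = 217

217


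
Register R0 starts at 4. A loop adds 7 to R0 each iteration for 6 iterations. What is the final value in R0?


Starting value: R0 = 4
  Iter 1: R0 = 4 + 7 = 11
  Iter 2: R0 = 11 + 7 = 18
  Iter 3: R0 = 18 + 7 = 25
  Iter 4: R0 = 25 + 7 = 32
  Iter 5: R0 = 32 + 7 = 39
  Iter 6: R0 = 39 + 7 = 46
Final: R0 = 46

46


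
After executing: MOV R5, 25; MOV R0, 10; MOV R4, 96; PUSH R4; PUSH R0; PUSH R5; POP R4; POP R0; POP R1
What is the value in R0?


Stack trace (top is rightmost):
  MOV R5, 25  → R5 = 25
  MOV R0, 10  → R0 = 10
  MOV R4, 96  → R4 = 96
  PUSH R4  → stack: [96]
  PUSH R0  → stack: [96, 10]
  PUSH R5  → stack: [96, 10, 25]
  POP R4  → R4 = 25, stack: [96, 10]
  POP R0  → R0 = 10, stack: [96]
  POP R1  → R1 = 96, stack: []
Final: R0 = 10

10


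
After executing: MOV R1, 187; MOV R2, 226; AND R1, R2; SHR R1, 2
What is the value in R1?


Register state trace:
  MOV R1, 187  → R1 = 187 (0b10111011)
  MOV R2, 226  → R2 = 226 (0b11100010)
  AND R1, R2  → R1 = 187 AND 226 = 162 (0b10100010)
  SHR R1, 2  → R1 = 162 >> 2 = 40
Final: R1 = 40

40


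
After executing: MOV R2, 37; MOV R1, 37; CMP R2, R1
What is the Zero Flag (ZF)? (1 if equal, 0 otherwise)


Register state trace:
  MOV R2, 37  → R2 = 37
  MOV R1, 37  → R1 = 37
  CMP R2, R1  → computes 37 - 37 = 0
  Result is zero, so values are equal
ZF = 1

1


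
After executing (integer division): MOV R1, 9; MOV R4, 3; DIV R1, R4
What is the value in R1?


Register state trace:
  MOV R1, 9  → R1 = 9
  MOV R4, 3  → R4 = 3
  DIV R1, R4  → R1 = 9 // 3 = 3
Final: R1 = 3

3


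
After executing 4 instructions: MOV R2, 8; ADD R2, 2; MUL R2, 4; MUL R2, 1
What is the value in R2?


Register state trace:
  MOV R2, 8  → R2 = 8
  ADD R2, 2  → R2 = 8 + 2 = 10
  MUL R2, 4  → R2 = 10 * 4 = 40
  MUL R2, 1  → R2 = 40 * 1 = 40
Final: R2 = 40

40


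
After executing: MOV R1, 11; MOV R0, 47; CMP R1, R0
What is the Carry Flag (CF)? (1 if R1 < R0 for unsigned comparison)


Register state trace:
  MOV R1, 11  → R1 = 11
  MOV R0, 47  → R0 = 47
  CMP R1, R0  → unsigned 11 - 47: borrow occurs
  11 < 47, so CF = 1
CF = 1

1


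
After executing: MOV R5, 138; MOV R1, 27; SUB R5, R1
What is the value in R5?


Register state trace:
  MOV R5, 138  → R5 = 138
  MOV R1, 27  → R1 = 27
  SUB R5, R1  → R5 = 138 - 27 = 111
Final: R5 = 111

111


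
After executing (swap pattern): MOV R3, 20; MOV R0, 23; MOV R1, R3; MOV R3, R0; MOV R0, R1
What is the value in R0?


Register state trace (swap pattern):
  MOV R3, 20  → R3 = 20
  MOV R0, 23  → R0 = 23
  MOV R1, R3  → R1 = 20  (save R3)
  MOV R3, R0  → R3 = 23  (R3 gets R0's value)
  MOV R0, R1  → R0 = 20  (R0 gets saved value)
Final: R0 = 20

20


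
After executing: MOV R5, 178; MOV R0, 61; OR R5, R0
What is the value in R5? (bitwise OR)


Register state trace:
  MOV R5, 178  → R5 = 178 (0b10110010)
  MOV R0, 61  → R0 = 61 (0b00111101)
  OR R5, R0   → R5 = 178 OR 61 = 191 (0b10111111)
Final: R5 = 191

191


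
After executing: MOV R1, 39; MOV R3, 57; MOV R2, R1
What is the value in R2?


Register state trace:
  MOV R1, 39  → R1 = 39
  MOV R3, 57  → R3 = 57
  MOV R2, R1  → R2 = 39
Final: R2 = 39

39


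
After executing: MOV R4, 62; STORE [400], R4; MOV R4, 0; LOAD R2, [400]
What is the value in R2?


Register and memory trace:
  MOV R4, 62  → R4 = 62
  STORE [400], R4  → mem[400] = 62
  MOV R4, 0  → R4 = 0
  LOAD R2, [400]  → R2 = mem[400] = 62
Final: R2 = 62

62


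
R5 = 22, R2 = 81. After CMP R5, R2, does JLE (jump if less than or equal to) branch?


Trace:
  R5 = 22, R2 = 81
  CMP R5, R2  → compares 22 vs 81
  JLE checks: is 22 less than or equal to 81?
  22 < 81, so condition is true
Branch taken: Yes

Yes


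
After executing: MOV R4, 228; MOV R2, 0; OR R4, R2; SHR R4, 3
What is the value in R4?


Register state trace:
  MOV R4, 228  → R4 = 228 (0b11100100)
  MOV R2, 0  → R2 = 0 (0b00000000)
  OR R4, R2  → R4 = 228 OR 0 = 228 (0b11100100)
  SHR R4, 3  → R4 = 228 >> 3 = 28
Final: R4 = 28

28


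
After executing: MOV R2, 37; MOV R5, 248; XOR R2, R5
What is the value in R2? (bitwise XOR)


Register state trace:
  MOV R2, 37  → R2 = 37 (0b00100101)
  MOV R5, 248  → R5 = 248 (0b11111000)
  XOR R2, R5  → R2 = 37 XOR 248 = 221 (0b11011101)
Final: R2 = 221

221


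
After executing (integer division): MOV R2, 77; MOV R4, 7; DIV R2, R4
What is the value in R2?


Register state trace:
  MOV R2, 77  → R2 = 77
  MOV R4, 7  → R4 = 7
  DIV R2, R4  → R2 = 77 // 7 = 11
Final: R2 = 11

11


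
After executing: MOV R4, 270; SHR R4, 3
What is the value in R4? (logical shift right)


Register state trace:
  MOV R4, 270  → R4 = 270
  SHR R4, 3  → R4 = 270 >> 3 = 270 // 2^3 = 33
Final: R4 = 33

33


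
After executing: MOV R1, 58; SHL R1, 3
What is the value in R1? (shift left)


Register state trace:
  MOV R1, 58  → R1 = 58
  SHL R1, 3  → R1 = 58 << 3 = 58 * 2^3 = 464
Final: R1 = 464

464


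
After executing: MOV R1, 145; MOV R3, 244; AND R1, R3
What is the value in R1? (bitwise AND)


Register state trace:
  MOV R1, 145  → R1 = 145 (0b10010001)
  MOV R3, 244  → R3 = 244 (0b11110100)
  AND R1, R3  → R1 = 145 AND 244 = 144 (0b10010000)
Final: R1 = 144

144


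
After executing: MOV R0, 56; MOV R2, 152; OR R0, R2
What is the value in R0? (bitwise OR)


Register state trace:
  MOV R0, 56  → R0 = 56 (0b00111000)
  MOV R2, 152  → R2 = 152 (0b10011000)
  OR R0, R2   → R0 = 56 OR 152 = 184 (0b10111000)
Final: R0 = 184

184


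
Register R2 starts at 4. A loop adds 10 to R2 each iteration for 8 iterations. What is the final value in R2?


Starting value: R2 = 4
  Iter 1: R2 = 4 + 10 = 14
  Iter 2: R2 = 14 + 10 = 24
  Iter 3: R2 = 24 + 10 = 34
  Iter 4: R2 = 34 + 10 = 44
  Iter 5: R2 = 44 + 10 = 54
  Iter 6: R2 = 54 + 10 = 64
  Iter 7: R2 = 64 + 10 = 74
  Iter 8: R2 = 74 + 10 = 84
Final: R2 = 84

84


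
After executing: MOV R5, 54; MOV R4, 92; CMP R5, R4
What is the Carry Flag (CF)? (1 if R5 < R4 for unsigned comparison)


Register state trace:
  MOV R5, 54  → R5 = 54
  MOV R4, 92  → R4 = 92
  CMP R5, R4  → unsigned 54 - 92: borrow occurs
  54 < 92, so CF = 1
CF = 1

1


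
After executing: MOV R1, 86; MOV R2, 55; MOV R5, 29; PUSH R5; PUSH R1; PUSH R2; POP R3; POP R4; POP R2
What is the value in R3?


Stack trace (top is rightmost):
  MOV R1, 86  → R1 = 86
  MOV R2, 55  → R2 = 55
  MOV R5, 29  → R5 = 29
  PUSH R5  → stack: [29]
  PUSH R1  → stack: [29, 86]
  PUSH R2  → stack: [29, 86, 55]
  POP R3  → R3 = 55, stack: [29, 86]
  POP R4  → R4 = 86, stack: [29]
  POP R2  → R2 = 29, stack: []
Final: R3 = 55

55


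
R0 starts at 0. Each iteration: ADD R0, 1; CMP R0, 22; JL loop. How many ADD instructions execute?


Loop trace (R0 starts at 0, target 22, step 1):
  ADD #1: R0 = 0 + 1 = 1  → 1 < 22, loop
  ADD #2: R0 = 1 + 1 = 2  → 2 < 22, loop
  ADD #3: R0 = 2 + 1 = 3  → 3 < 22, loop
  ADD #4: R0 = 3 + 1 = 4  → 4 < 22, loop
  ADD #5: R0 = 4 + 1 = 5  → 5 < 22, loop
  ADD #6: R0 = 5 + 1 = 6  → 6 < 22, loop
  ADD #7: R0 = 6 + 1 = 7  → 7 < 22, loop
  ADD #8: R0 = 7 + 1 = 8  → 8 < 22, loop
  ADD #9: R0 = 8 + 1 = 9  → 9 < 22, loop
  ADD #10: R0 = 9 + 1 = 10  → 10 < 22, loop
  ADD #11: R0 = 10 + 1 = 11  → 11 < 22, loop
  ADD #12: R0 = 11 + 1 = 12  → 12 < 22, loop
  ADD #13: R0 = 12 + 1 = 13  → 13 < 22, loop
  ADD #14: R0 = 13 + 1 = 14  → 14 < 22, loop
  ADD #15: R0 = 14 + 1 = 15  → 15 < 22, loop
  ADD #16: R0 = 15 + 1 = 16  → 16 < 22, loop
  ADD #17: R0 = 16 + 1 = 17  → 17 < 22, loop
  ADD #18: R0 = 17 + 1 = 18  → 18 < 22, loop
  ADD #19: R0 = 18 + 1 = 19  → 19 < 22, loop
  ADD #20: R0 = 19 + 1 = 20  → 20 < 22, loop
  ADD #21: R0 = 20 + 1 = 21  → 21 < 22, loop
  ADD #22: R0 = 21 + 1 = 22  → 22 >= 22, exit
Total ADD instructions: 22

22


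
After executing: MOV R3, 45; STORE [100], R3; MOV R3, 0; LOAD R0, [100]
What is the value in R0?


Register and memory trace:
  MOV R3, 45  → R3 = 45
  STORE [100], R3  → mem[100] = 45
  MOV R3, 0  → R3 = 0
  LOAD R0, [100]  → R0 = mem[100] = 45
Final: R0 = 45

45


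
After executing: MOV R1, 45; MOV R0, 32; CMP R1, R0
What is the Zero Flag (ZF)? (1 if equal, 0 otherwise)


Register state trace:
  MOV R1, 45  → R1 = 45
  MOV R0, 32  → R0 = 32
  CMP R1, R0  → computes 45 - 32 = 13
  Result is nonzero, so values are not equal
ZF = 0

0


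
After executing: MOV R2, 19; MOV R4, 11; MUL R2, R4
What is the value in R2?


Register state trace:
  MOV R2, 19  → R2 = 19
  MOV R4, 11  → R4 = 11
  MUL R2, R4  → R2 = 19 * 11 = 209
Final: R2 = 209

209


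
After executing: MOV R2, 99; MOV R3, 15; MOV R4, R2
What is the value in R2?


Register state trace:
  MOV R2, 99  → R2 = 99
  MOV R3, 15  → R3 = 15
  MOV R4, R2  → R4 = 99
Final: R2 = 99

99


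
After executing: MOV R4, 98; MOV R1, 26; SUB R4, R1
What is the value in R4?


Register state trace:
  MOV R4, 98  → R4 = 98
  MOV R1, 26  → R1 = 26
  SUB R4, R1  → R4 = 98 - 26 = 72
Final: R4 = 72

72


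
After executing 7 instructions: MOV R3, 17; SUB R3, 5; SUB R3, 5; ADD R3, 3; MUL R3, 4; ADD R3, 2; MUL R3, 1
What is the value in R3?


Register state trace:
  MOV R3, 17  → R3 = 17
  SUB R3, 5  → R3 = 17 - 5 = 12
  SUB R3, 5  → R3 = 12 - 5 = 7
  ADD R3, 3  → R3 = 7 + 3 = 10
  MUL R3, 4  → R3 = 10 * 4 = 40
  ADD R3, 2  → R3 = 40 + 2 = 42
  MUL R3, 1  → R3 = 42 * 1 = 42
Final: R3 = 42

42


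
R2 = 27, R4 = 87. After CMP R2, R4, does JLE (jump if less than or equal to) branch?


Trace:
  R2 = 27, R4 = 87
  CMP R2, R4  → compares 27 vs 87
  JLE checks: is 27 less than or equal to 87?
  27 < 87, so condition is true
Branch taken: Yes

Yes


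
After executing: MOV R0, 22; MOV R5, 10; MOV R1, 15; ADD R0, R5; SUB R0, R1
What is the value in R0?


Register state trace:
  MOV R0, 22  → R0 = 22
  MOV R5, 10  → R5 = 10
  MOV R1, 15  → R1 = 15
  ADD R0, R5  → R0 = 22 + 10 = 32
  SUB R0, R1  → R0 = 32 - 15 = 17
Final: R0 = 17

17


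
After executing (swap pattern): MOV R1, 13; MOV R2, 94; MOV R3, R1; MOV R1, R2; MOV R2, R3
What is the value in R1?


Register state trace (swap pattern):
  MOV R1, 13  → R1 = 13
  MOV R2, 94  → R2 = 94
  MOV R3, R1  → R3 = 13  (save R1)
  MOV R1, R2  → R1 = 94  (R1 gets R2's value)
  MOV R2, R3  → R2 = 13  (R2 gets saved value)
Final: R1 = 94

94


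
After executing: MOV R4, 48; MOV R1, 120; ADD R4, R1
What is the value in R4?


Register state trace:
  MOV R4, 48  → R4 = 48
  MOV R1, 120  → R1 = 120
  ADD R4, R1  → R4 = 48 + 120 = 168
Final: R4 = 168

168


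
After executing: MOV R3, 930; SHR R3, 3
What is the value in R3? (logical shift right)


Register state trace:
  MOV R3, 930  → R3 = 930
  SHR R3, 3  → R3 = 930 >> 3 = 930 // 2^3 = 116
Final: R3 = 116

116


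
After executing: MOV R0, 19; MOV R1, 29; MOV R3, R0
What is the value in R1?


Register state trace:
  MOV R0, 19  → R0 = 19
  MOV R1, 29  → R1 = 29
  MOV R3, R0  → R3 = 19
Final: R1 = 29

29


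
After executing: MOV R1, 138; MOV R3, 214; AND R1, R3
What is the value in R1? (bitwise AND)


Register state trace:
  MOV R1, 138  → R1 = 138 (0b10001010)
  MOV R3, 214  → R3 = 214 (0b11010110)
  AND R1, R3  → R1 = 138 AND 214 = 130 (0b10000010)
Final: R1 = 130

130


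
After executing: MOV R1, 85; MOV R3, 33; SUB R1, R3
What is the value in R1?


Register state trace:
  MOV R1, 85  → R1 = 85
  MOV R3, 33  → R3 = 33
  SUB R1, R3  → R1 = 85 - 33 = 52
Final: R1 = 52

52


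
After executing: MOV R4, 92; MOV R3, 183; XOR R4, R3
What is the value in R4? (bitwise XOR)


Register state trace:
  MOV R4, 92  → R4 = 92 (0b01011100)
  MOV R3, 183  → R3 = 183 (0b10110111)
  XOR R4, R3  → R4 = 92 XOR 183 = 235 (0b11101011)
Final: R4 = 235

235


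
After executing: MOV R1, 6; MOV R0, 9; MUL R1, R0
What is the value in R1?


Register state trace:
  MOV R1, 6  → R1 = 6
  MOV R0, 9  → R0 = 9
  MUL R1, R0  → R1 = 6 * 9 = 54
Final: R1 = 54

54


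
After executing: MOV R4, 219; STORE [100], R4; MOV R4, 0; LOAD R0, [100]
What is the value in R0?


Register and memory trace:
  MOV R4, 219  → R4 = 219
  STORE [100], R4  → mem[100] = 219
  MOV R4, 0  → R4 = 0
  LOAD R0, [100]  → R0 = mem[100] = 219
Final: R0 = 219

219
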